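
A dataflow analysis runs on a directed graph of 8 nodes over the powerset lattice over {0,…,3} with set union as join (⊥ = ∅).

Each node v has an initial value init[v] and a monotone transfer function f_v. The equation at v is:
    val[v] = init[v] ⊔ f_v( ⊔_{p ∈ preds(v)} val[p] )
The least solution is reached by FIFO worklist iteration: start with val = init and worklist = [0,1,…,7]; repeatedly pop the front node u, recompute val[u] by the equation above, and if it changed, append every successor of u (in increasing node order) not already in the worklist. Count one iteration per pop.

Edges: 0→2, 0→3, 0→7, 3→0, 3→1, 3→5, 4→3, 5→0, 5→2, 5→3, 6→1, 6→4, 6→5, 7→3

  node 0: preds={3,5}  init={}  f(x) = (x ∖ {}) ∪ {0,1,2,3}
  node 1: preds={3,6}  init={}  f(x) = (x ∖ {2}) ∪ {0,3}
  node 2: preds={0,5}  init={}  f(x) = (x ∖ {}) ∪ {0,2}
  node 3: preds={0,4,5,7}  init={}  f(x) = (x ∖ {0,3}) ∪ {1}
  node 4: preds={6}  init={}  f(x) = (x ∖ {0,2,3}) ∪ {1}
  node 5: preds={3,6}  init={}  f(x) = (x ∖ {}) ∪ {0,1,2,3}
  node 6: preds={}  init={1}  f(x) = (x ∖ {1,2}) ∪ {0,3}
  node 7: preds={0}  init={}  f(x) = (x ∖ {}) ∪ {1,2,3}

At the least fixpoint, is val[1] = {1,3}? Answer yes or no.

no

Worklist (14 pops):
  #1 pop 0: in={} → {0,1,2,3} (was {}); enqueue []
  #2 pop 1: in={1} → {0,1,3} (was {}); enqueue []
  #3 pop 2: in={0,1,2,3} → {0,1,2,3} (was {}); enqueue []
  #4 pop 3: in={0,1,2,3} → {1,2} (was {}); enqueue [0,1]
  #5 pop 4: in={1} → {1} (was {}); enqueue [3]
  #6 pop 5: in={1,2} → {0,1,2,3} (was {}); enqueue [2]
  #7 pop 6: in={} → {0,1,3} (was {1}); enqueue [4,5]
  #8 pop 7: in={0,1,2,3} → {0,1,2,3} (was {}); enqueue []
  #9 pop 0: in={0,1,2,3} → {0,1,2,3} (no change)
  #10 pop 1: in={0,1,2,3} → {0,1,3} (no change)
  #11 pop 3: in={0,1,2,3} → {1,2} (no change)
  #12 pop 2: in={0,1,2,3} → {0,1,2,3} (no change)
  #13 pop 4: in={0,1,3} → {1} (no change)
  #14 pop 5: in={0,1,2,3} → {0,1,2,3} (no change)

Fixpoint:
  val[0] = {0,1,2,3}
  val[1] = {0,1,3}
  val[2] = {0,1,2,3}
  val[3] = {1,2}
  val[4] = {1}
  val[5] = {0,1,2,3}
  val[6] = {0,1,3}
  val[7] = {0,1,2,3}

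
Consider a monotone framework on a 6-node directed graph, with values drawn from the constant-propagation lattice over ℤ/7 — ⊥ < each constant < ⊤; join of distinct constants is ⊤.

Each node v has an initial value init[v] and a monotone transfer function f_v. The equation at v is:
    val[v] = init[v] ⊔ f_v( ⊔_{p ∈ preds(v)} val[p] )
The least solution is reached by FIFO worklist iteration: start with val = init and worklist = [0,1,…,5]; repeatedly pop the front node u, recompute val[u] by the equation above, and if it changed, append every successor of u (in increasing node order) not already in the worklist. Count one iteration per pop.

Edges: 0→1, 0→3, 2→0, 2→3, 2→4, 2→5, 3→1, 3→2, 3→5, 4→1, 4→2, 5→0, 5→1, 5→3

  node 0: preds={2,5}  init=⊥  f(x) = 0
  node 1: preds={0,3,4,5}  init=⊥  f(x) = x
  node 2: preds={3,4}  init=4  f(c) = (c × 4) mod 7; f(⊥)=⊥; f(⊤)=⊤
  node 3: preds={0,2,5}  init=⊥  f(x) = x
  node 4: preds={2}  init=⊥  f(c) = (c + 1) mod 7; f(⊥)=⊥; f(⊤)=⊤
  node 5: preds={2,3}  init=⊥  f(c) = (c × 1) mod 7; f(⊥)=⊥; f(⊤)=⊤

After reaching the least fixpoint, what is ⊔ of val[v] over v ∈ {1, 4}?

Trace (14 dequeues):
  [1] u=0 | in 4 | out 0 | prev ⊥ | push {}
  [2] u=1 | in 0 | out 0 | prev ⊥ | push {}
  [3] u=2 | in ⊥ | out 4 | ==
  [4] u=3 | in ⊤ | out ⊤ | prev ⊥ | push {1,2}
  [5] u=4 | in 4 | out 5 | prev ⊥ | push {}
  [6] u=5 | in ⊤ | out ⊤ | prev ⊥ | push {0,3}
  [7] u=1 | in ⊤ | out ⊤ | prev 0 | push {}
  [8] u=2 | in ⊤ | out ⊤ | prev 4 | push {4,5}
  [9] u=0 | in ⊤ | out 0 | ==
  [10] u=3 | in ⊤ | out ⊤ | ==
  [11] u=4 | in ⊤ | out ⊤ | prev 5 | push {1,2}
  [12] u=5 | in ⊤ | out ⊤ | ==
  [13] u=1 | in ⊤ | out ⊤ | ==
  [14] u=2 | in ⊤ | out ⊤ | ==

Converged values:
  [0] 0
  [1] ⊤
  [2] ⊤
  [3] ⊤
  [4] ⊤
  [5] ⊤

⊤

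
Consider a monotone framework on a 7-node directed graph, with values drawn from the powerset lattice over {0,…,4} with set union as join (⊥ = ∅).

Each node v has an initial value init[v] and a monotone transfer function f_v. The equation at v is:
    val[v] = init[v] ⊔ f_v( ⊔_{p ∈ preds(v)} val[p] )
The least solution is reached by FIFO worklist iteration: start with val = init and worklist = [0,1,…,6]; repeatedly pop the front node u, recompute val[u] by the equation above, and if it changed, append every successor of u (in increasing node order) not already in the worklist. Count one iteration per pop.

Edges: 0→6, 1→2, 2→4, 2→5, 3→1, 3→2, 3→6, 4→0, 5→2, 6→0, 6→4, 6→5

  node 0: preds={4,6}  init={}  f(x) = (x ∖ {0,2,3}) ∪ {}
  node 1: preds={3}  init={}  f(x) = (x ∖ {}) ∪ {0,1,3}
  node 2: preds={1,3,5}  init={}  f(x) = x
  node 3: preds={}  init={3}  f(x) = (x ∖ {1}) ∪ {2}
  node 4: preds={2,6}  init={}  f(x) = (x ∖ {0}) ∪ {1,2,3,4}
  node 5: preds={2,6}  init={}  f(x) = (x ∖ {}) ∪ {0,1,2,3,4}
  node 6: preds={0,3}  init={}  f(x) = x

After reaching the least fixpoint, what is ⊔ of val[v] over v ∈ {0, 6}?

Worklist (16 pops):
  #1 pop 0: in={} → {} (no change)
  #2 pop 1: in={3} → {0,1,3} (was {}); enqueue []
  #3 pop 2: in={0,1,3} → {0,1,3} (was {}); enqueue []
  #4 pop 3: in={} → {2,3} (was {3}); enqueue [1,2]
  #5 pop 4: in={0,1,3} → {1,2,3,4} (was {}); enqueue [0]
  #6 pop 5: in={0,1,3} → {0,1,2,3,4} (was {}); enqueue []
  #7 pop 6: in={2,3} → {2,3} (was {}); enqueue [4,5]
  #8 pop 1: in={2,3} → {0,1,2,3} (was {0,1,3}); enqueue []
  #9 pop 2: in={0,1,2,3,4} → {0,1,2,3,4} (was {0,1,3}); enqueue []
  #10 pop 0: in={1,2,3,4} → {1,4} (was {}); enqueue [6]
  #11 pop 4: in={0,1,2,3,4} → {1,2,3,4} (no change)
  #12 pop 5: in={0,1,2,3,4} → {0,1,2,3,4} (no change)
  #13 pop 6: in={1,2,3,4} → {1,2,3,4} (was {2,3}); enqueue [0,4,5]
  #14 pop 0: in={1,2,3,4} → {1,4} (no change)
  #15 pop 4: in={0,1,2,3,4} → {1,2,3,4} (no change)
  #16 pop 5: in={0,1,2,3,4} → {0,1,2,3,4} (no change)

Fixpoint:
  val[0] = {1,4}
  val[1] = {0,1,2,3}
  val[2] = {0,1,2,3,4}
  val[3] = {2,3}
  val[4] = {1,2,3,4}
  val[5] = {0,1,2,3,4}
  val[6] = {1,2,3,4}

{1,2,3,4}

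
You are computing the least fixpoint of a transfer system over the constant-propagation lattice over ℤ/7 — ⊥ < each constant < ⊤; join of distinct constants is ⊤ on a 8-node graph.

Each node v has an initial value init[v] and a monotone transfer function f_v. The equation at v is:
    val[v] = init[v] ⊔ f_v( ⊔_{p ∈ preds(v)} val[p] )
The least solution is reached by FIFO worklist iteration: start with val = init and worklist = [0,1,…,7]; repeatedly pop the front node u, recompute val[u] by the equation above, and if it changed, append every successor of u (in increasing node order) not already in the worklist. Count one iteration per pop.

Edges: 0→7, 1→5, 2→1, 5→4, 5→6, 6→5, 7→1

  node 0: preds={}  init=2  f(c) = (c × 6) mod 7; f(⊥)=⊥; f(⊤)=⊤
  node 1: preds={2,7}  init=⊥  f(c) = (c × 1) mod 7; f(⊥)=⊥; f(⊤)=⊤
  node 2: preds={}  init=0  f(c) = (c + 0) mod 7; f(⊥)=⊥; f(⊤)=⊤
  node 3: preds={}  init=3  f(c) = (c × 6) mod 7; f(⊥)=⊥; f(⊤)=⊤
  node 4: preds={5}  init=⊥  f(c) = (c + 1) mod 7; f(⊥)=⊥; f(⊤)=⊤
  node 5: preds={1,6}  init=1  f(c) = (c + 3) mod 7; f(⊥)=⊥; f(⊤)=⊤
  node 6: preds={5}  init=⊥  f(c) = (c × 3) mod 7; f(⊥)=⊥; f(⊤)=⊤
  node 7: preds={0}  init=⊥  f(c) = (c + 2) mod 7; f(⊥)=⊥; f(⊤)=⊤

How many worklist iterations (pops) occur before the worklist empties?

12

Worklist (12 pops):
  #1 pop 0: in=⊥ → 2 (no change)
  #2 pop 1: in=0 → 0 (was ⊥); enqueue []
  #3 pop 2: in=⊥ → 0 (no change)
  #4 pop 3: in=⊥ → 3 (no change)
  #5 pop 4: in=1 → 2 (was ⊥); enqueue []
  #6 pop 5: in=0 → ⊤ (was 1); enqueue [4]
  #7 pop 6: in=⊤ → ⊤ (was ⊥); enqueue [5]
  #8 pop 7: in=2 → 4 (was ⊥); enqueue [1]
  #9 pop 4: in=⊤ → ⊤ (was 2); enqueue []
  #10 pop 5: in=⊤ → ⊤ (no change)
  #11 pop 1: in=⊤ → ⊤ (was 0); enqueue [5]
  #12 pop 5: in=⊤ → ⊤ (no change)

Fixpoint:
  val[0] = 2
  val[1] = ⊤
  val[2] = 0
  val[3] = 3
  val[4] = ⊤
  val[5] = ⊤
  val[6] = ⊤
  val[7] = 4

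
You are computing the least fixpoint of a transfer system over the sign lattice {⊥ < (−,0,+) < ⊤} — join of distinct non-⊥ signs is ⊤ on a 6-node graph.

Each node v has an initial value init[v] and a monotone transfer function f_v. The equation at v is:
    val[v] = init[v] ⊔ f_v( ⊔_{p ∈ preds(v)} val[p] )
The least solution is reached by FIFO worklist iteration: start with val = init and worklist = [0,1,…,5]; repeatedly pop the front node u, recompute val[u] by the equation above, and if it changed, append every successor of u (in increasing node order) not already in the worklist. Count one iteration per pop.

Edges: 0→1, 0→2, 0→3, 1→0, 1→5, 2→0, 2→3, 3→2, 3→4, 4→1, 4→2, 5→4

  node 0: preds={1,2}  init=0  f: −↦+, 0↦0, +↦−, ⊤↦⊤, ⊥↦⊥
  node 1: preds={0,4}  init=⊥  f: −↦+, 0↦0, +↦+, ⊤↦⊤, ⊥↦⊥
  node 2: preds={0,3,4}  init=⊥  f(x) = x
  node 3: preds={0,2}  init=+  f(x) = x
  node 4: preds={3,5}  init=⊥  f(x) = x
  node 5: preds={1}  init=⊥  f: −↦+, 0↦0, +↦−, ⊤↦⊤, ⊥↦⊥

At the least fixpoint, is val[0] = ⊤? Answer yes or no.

Worklist (14 pops):
  #1 pop 0: in=⊥ → 0 (no change)
  #2 pop 1: in=0 → 0 (was ⊥); enqueue [0]
  #3 pop 2: in=⊤ → ⊤ (was ⊥); enqueue []
  #4 pop 3: in=⊤ → ⊤ (was +); enqueue [2]
  #5 pop 4: in=⊤ → ⊤ (was ⊥); enqueue [1]
  #6 pop 5: in=0 → 0 (was ⊥); enqueue [4]
  #7 pop 0: in=⊤ → ⊤ (was 0); enqueue [3]
  #8 pop 2: in=⊤ → ⊤ (no change)
  #9 pop 1: in=⊤ → ⊤ (was 0); enqueue [0,5]
  #10 pop 4: in=⊤ → ⊤ (no change)
  #11 pop 3: in=⊤ → ⊤ (no change)
  #12 pop 0: in=⊤ → ⊤ (no change)
  #13 pop 5: in=⊤ → ⊤ (was 0); enqueue [4]
  #14 pop 4: in=⊤ → ⊤ (no change)

Fixpoint:
  val[0] = ⊤
  val[1] = ⊤
  val[2] = ⊤
  val[3] = ⊤
  val[4] = ⊤
  val[5] = ⊤

yes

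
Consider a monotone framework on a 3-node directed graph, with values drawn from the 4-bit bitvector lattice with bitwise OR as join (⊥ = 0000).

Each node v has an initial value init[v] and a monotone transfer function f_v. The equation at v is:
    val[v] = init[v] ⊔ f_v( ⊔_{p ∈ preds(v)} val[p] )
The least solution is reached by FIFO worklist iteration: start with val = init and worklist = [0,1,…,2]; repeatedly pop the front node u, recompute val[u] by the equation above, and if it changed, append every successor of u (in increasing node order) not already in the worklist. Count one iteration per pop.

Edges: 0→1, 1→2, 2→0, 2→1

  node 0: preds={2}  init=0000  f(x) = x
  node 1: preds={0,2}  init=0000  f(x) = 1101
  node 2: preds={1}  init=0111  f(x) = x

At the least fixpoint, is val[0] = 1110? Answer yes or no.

no

Worklist (5 pops):
  #1 pop 0: in=0111 → 0111 (was 0000); enqueue []
  #2 pop 1: in=0111 → 1101 (was 0000); enqueue []
  #3 pop 2: in=1101 → 1111 (was 0111); enqueue [0,1]
  #4 pop 0: in=1111 → 1111 (was 0111); enqueue []
  #5 pop 1: in=1111 → 1101 (no change)

Fixpoint:
  val[0] = 1111
  val[1] = 1101
  val[2] = 1111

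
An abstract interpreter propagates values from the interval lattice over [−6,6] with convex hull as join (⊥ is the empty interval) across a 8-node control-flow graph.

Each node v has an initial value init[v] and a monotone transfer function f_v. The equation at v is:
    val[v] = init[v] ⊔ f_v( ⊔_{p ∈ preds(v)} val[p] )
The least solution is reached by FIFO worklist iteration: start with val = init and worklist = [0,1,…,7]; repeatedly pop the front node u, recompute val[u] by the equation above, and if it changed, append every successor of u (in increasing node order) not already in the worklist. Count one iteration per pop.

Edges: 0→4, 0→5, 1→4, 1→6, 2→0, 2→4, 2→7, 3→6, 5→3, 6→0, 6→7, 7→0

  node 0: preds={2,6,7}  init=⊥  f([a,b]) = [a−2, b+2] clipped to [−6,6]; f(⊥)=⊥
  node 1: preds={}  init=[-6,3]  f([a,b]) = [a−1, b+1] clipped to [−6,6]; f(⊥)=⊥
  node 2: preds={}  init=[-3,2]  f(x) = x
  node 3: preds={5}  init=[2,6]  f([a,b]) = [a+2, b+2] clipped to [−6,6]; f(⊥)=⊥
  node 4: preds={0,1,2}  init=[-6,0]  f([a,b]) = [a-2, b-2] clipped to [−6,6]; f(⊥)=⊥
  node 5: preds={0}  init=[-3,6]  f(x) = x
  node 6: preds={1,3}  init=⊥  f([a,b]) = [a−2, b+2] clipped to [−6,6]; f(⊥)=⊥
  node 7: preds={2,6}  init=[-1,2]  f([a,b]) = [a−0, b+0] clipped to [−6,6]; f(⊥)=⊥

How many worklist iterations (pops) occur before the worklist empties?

15

Iteration log — 15 steps:
  step 1. node 0  ⊔preds=[-3,2]  new=[-5,4]  old=⊥  +wl: 
  step 2. node 1  ⊔preds=⊥  new=[-6,3]  stable
  step 3. node 2  ⊔preds=⊥  new=[-3,2]  stable
  step 4. node 3  ⊔preds=[-3,6]  new=[-1,6]  old=[2,6]  +wl: 
  step 5. node 4  ⊔preds=[-6,4]  new=[-6,2]  old=[-6,0]  +wl: 
  step 6. node 5  ⊔preds=[-5,4]  new=[-5,6]  old=[-3,6]  +wl: 3
  step 7. node 6  ⊔preds=[-6,6]  new=[-6,6]  old=⊥  +wl: 0
  step 8. node 7  ⊔preds=[-6,6]  new=[-6,6]  old=[-1,2]  +wl: 
  step 9. node 3  ⊔preds=[-5,6]  new=[-3,6]  old=[-1,6]  +wl: 6
  step 10. node 0  ⊔preds=[-6,6]  new=[-6,6]  old=[-5,4]  +wl: 4,5
  step 11. node 6  ⊔preds=[-6,6]  new=[-6,6]  stable
  step 12. node 4  ⊔preds=[-6,6]  new=[-6,4]  old=[-6,2]  +wl: 
  step 13. node 5  ⊔preds=[-6,6]  new=[-6,6]  old=[-5,6]  +wl: 3
  step 14. node 3  ⊔preds=[-6,6]  new=[-4,6]  old=[-3,6]  +wl: 6
  step 15. node 6  ⊔preds=[-6,6]  new=[-6,6]  stable

Least fixpoint reached:
  node 0: [-6,6]
  node 1: [-6,3]
  node 2: [-3,2]
  node 3: [-4,6]
  node 4: [-6,4]
  node 5: [-6,6]
  node 6: [-6,6]
  node 7: [-6,6]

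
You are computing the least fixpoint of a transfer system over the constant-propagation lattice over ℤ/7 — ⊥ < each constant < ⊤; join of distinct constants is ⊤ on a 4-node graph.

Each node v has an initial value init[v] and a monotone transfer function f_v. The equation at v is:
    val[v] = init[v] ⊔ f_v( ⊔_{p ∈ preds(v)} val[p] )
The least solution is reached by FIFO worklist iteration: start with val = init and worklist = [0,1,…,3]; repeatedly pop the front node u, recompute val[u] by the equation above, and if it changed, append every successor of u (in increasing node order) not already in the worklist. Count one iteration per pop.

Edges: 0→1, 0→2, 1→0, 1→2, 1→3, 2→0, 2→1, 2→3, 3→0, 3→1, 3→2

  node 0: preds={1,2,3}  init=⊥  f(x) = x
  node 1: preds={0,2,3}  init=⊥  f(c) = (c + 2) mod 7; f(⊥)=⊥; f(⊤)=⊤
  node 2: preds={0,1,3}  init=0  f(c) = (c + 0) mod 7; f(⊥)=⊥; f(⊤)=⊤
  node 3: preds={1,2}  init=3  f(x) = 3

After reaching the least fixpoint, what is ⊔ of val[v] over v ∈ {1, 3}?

Iteration log — 6 steps:
  step 1. node 0  ⊔preds=⊤  new=⊤  old=⊥  +wl: 
  step 2. node 1  ⊔preds=⊤  new=⊤  old=⊥  +wl: 0
  step 3. node 2  ⊔preds=⊤  new=⊤  old=0  +wl: 1
  step 4. node 3  ⊔preds=⊤  new=3  stable
  step 5. node 0  ⊔preds=⊤  new=⊤  stable
  step 6. node 1  ⊔preds=⊤  new=⊤  stable

Least fixpoint reached:
  node 0: ⊤
  node 1: ⊤
  node 2: ⊤
  node 3: 3

⊤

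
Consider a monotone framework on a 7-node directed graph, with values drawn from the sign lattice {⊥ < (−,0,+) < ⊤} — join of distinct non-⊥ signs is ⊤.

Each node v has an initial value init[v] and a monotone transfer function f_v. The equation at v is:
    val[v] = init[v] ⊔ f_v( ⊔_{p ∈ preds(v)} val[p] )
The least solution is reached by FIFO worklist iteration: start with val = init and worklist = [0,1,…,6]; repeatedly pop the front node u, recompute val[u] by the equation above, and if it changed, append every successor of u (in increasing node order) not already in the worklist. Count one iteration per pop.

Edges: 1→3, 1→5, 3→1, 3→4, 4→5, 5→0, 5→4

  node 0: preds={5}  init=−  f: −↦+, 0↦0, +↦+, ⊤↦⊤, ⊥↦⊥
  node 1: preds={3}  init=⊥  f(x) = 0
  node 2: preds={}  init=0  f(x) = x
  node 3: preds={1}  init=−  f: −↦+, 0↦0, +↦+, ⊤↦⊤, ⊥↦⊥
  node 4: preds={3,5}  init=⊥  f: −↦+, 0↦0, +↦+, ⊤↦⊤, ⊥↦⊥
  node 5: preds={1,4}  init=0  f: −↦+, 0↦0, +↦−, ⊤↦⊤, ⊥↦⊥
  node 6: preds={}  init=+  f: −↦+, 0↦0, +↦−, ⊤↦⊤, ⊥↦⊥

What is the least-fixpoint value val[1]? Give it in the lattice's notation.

Worklist (10 pops):
  #1 pop 0: in=0 → ⊤ (was −); enqueue []
  #2 pop 1: in=− → 0 (was ⊥); enqueue []
  #3 pop 2: in=⊥ → 0 (no change)
  #4 pop 3: in=0 → ⊤ (was −); enqueue [1]
  #5 pop 4: in=⊤ → ⊤ (was ⊥); enqueue []
  #6 pop 5: in=⊤ → ⊤ (was 0); enqueue [0,4]
  #7 pop 6: in=⊥ → + (no change)
  #8 pop 1: in=⊤ → 0 (no change)
  #9 pop 0: in=⊤ → ⊤ (no change)
  #10 pop 4: in=⊤ → ⊤ (no change)

Fixpoint:
  val[0] = ⊤
  val[1] = 0
  val[2] = 0
  val[3] = ⊤
  val[4] = ⊤
  val[5] = ⊤
  val[6] = +

0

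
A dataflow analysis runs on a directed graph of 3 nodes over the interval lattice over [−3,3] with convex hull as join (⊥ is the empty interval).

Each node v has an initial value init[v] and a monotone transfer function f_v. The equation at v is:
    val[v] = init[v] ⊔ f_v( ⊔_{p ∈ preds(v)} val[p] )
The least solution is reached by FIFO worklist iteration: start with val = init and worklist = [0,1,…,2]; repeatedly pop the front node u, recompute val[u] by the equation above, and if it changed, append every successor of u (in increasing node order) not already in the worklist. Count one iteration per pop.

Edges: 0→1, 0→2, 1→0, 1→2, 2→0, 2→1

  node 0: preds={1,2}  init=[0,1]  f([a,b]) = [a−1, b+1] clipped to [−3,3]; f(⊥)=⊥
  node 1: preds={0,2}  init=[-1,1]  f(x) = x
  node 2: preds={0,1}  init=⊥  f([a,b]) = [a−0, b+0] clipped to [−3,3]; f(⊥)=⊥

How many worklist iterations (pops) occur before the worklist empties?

8

Worklist (8 pops):
  #1 pop 0: in=[-1,1] → [-2,2] (was [0,1]); enqueue []
  #2 pop 1: in=[-2,2] → [-2,2] (was [-1,1]); enqueue [0]
  #3 pop 2: in=[-2,2] → [-2,2] (was ⊥); enqueue [1]
  #4 pop 0: in=[-2,2] → [-3,3] (was [-2,2]); enqueue [2]
  #5 pop 1: in=[-3,3] → [-3,3] (was [-2,2]); enqueue [0]
  #6 pop 2: in=[-3,3] → [-3,3] (was [-2,2]); enqueue [1]
  #7 pop 0: in=[-3,3] → [-3,3] (no change)
  #8 pop 1: in=[-3,3] → [-3,3] (no change)

Fixpoint:
  val[0] = [-3,3]
  val[1] = [-3,3]
  val[2] = [-3,3]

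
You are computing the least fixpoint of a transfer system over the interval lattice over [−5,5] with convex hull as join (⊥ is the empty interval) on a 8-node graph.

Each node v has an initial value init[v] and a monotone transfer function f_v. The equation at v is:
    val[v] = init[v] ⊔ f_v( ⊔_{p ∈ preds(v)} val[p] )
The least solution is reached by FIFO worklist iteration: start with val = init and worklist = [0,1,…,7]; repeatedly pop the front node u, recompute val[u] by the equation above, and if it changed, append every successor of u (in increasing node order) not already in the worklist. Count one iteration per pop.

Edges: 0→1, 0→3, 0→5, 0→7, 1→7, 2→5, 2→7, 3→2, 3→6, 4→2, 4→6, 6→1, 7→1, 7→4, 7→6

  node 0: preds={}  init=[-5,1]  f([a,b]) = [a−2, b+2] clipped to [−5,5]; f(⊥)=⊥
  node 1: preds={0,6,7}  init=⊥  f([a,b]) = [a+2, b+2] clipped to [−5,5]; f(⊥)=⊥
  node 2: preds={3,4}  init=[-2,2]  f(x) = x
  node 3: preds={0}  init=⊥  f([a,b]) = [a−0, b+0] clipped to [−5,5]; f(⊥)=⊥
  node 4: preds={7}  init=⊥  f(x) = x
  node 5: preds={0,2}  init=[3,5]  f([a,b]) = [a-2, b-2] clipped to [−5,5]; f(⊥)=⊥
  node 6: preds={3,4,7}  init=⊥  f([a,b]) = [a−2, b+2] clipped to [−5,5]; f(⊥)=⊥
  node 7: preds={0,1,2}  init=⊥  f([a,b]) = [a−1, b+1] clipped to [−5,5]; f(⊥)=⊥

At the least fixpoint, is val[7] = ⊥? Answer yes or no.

no

Iteration log — 23 steps:
  step 1. node 0  ⊔preds=⊥  new=[-5,1]  stable
  step 2. node 1  ⊔preds=[-5,1]  new=[-3,3]  old=⊥  +wl: 
  step 3. node 2  ⊔preds=⊥  new=[-2,2]  stable
  step 4. node 3  ⊔preds=[-5,1]  new=[-5,1]  old=⊥  +wl: 2
  step 5. node 4  ⊔preds=⊥  new=⊥  stable
  step 6. node 5  ⊔preds=[-5,2]  new=[-5,5]  old=[3,5]  +wl: 
  step 7. node 6  ⊔preds=[-5,1]  new=[-5,3]  old=⊥  +wl: 1
  step 8. node 7  ⊔preds=[-5,3]  new=[-5,4]  old=⊥  +wl: 4,6
  step 9. node 2  ⊔preds=[-5,1]  new=[-5,2]  old=[-2,2]  +wl: 5,7
  step 10. node 1  ⊔preds=[-5,4]  new=[-3,5]  old=[-3,3]  +wl: 
  step 11. node 4  ⊔preds=[-5,4]  new=[-5,4]  old=⊥  +wl: 2
  step 12. node 6  ⊔preds=[-5,4]  new=[-5,5]  old=[-5,3]  +wl: 1
  step 13. node 5  ⊔preds=[-5,2]  new=[-5,5]  stable
  step 14. node 7  ⊔preds=[-5,5]  new=[-5,5]  old=[-5,4]  +wl: 4,6
  step 15. node 2  ⊔preds=[-5,4]  new=[-5,4]  old=[-5,2]  +wl: 5,7
  step 16. node 1  ⊔preds=[-5,5]  new=[-3,5]  stable
  step 17. node 4  ⊔preds=[-5,5]  new=[-5,5]  old=[-5,4]  +wl: 2
  step 18. node 6  ⊔preds=[-5,5]  new=[-5,5]  stable
  step 19. node 5  ⊔preds=[-5,4]  new=[-5,5]  stable
  step 20. node 7  ⊔preds=[-5,5]  new=[-5,5]  stable
  step 21. node 2  ⊔preds=[-5,5]  new=[-5,5]  old=[-5,4]  +wl: 5,7
  step 22. node 5  ⊔preds=[-5,5]  new=[-5,5]  stable
  step 23. node 7  ⊔preds=[-5,5]  new=[-5,5]  stable

Least fixpoint reached:
  node 0: [-5,1]
  node 1: [-3,5]
  node 2: [-5,5]
  node 3: [-5,1]
  node 4: [-5,5]
  node 5: [-5,5]
  node 6: [-5,5]
  node 7: [-5,5]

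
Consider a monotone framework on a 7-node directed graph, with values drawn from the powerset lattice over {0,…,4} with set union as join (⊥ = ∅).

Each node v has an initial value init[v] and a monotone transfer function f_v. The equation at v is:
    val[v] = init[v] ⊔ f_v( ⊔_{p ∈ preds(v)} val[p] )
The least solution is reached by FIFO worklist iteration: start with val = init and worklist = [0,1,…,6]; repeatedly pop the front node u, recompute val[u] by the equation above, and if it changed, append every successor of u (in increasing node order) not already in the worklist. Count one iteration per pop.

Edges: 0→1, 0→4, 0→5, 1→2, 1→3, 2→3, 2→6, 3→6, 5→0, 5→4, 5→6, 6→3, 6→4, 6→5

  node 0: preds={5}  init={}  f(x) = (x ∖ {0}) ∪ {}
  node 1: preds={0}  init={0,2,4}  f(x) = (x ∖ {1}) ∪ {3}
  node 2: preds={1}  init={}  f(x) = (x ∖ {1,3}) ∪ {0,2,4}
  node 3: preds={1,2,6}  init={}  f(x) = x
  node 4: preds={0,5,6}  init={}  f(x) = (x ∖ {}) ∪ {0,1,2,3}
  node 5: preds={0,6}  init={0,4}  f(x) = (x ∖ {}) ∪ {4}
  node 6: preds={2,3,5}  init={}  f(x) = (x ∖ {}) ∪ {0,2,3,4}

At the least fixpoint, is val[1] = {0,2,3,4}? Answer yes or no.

yes

Worklist (15 pops):
  #1 pop 0: in={0,4} → {4} (was {}); enqueue []
  #2 pop 1: in={4} → {0,2,3,4} (was {0,2,4}); enqueue []
  #3 pop 2: in={0,2,3,4} → {0,2,4} (was {}); enqueue []
  #4 pop 3: in={0,2,3,4} → {0,2,3,4} (was {}); enqueue []
  #5 pop 4: in={0,4} → {0,1,2,3,4} (was {}); enqueue []
  #6 pop 5: in={4} → {0,4} (no change)
  #7 pop 6: in={0,2,3,4} → {0,2,3,4} (was {}); enqueue [3,4,5]
  #8 pop 3: in={0,2,3,4} → {0,2,3,4} (no change)
  #9 pop 4: in={0,2,3,4} → {0,1,2,3,4} (no change)
  #10 pop 5: in={0,2,3,4} → {0,2,3,4} (was {0,4}); enqueue [0,4,6]
  #11 pop 0: in={0,2,3,4} → {2,3,4} (was {4}); enqueue [1,5]
  #12 pop 4: in={0,2,3,4} → {0,1,2,3,4} (no change)
  #13 pop 6: in={0,2,3,4} → {0,2,3,4} (no change)
  #14 pop 1: in={2,3,4} → {0,2,3,4} (no change)
  #15 pop 5: in={0,2,3,4} → {0,2,3,4} (no change)

Fixpoint:
  val[0] = {2,3,4}
  val[1] = {0,2,3,4}
  val[2] = {0,2,4}
  val[3] = {0,2,3,4}
  val[4] = {0,1,2,3,4}
  val[5] = {0,2,3,4}
  val[6] = {0,2,3,4}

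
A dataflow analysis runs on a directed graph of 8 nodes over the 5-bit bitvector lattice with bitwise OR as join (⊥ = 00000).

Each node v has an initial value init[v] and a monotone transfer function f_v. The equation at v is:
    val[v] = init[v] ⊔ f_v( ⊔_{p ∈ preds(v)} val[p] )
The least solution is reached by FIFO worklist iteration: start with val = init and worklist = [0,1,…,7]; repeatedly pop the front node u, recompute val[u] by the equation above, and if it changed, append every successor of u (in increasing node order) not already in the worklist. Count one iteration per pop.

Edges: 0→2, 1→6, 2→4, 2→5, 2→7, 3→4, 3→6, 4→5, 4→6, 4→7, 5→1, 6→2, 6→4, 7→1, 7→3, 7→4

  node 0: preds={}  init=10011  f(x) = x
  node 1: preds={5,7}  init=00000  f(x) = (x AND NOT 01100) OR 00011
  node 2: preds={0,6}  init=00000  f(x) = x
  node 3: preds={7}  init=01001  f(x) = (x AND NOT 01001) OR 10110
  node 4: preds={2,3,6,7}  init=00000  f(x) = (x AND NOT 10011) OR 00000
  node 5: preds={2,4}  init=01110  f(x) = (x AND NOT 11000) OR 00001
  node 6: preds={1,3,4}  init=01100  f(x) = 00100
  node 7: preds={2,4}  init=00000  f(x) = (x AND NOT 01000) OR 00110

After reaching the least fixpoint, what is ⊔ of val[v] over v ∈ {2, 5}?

Iteration log — 12 steps:
  step 1. node 0  ⊔preds=00000  new=10011  stable
  step 2. node 1  ⊔preds=01110  new=00011  old=00000  +wl: 
  step 3. node 2  ⊔preds=11111  new=11111  old=00000  +wl: 
  step 4. node 3  ⊔preds=00000  new=11111  old=01001  +wl: 
  step 5. node 4  ⊔preds=11111  new=01100  old=00000  +wl: 
  step 6. node 5  ⊔preds=11111  new=01111  old=01110  +wl: 1
  step 7. node 6  ⊔preds=11111  new=01100  stable
  step 8. node 7  ⊔preds=11111  new=10111  old=00000  +wl: 3,4
  step 9. node 1  ⊔preds=11111  new=10011  old=00011  +wl: 6
  step 10. node 3  ⊔preds=10111  new=11111  stable
  step 11. node 4  ⊔preds=11111  new=01100  stable
  step 12. node 6  ⊔preds=11111  new=01100  stable

Least fixpoint reached:
  node 0: 10011
  node 1: 10011
  node 2: 11111
  node 3: 11111
  node 4: 01100
  node 5: 01111
  node 6: 01100
  node 7: 10111

11111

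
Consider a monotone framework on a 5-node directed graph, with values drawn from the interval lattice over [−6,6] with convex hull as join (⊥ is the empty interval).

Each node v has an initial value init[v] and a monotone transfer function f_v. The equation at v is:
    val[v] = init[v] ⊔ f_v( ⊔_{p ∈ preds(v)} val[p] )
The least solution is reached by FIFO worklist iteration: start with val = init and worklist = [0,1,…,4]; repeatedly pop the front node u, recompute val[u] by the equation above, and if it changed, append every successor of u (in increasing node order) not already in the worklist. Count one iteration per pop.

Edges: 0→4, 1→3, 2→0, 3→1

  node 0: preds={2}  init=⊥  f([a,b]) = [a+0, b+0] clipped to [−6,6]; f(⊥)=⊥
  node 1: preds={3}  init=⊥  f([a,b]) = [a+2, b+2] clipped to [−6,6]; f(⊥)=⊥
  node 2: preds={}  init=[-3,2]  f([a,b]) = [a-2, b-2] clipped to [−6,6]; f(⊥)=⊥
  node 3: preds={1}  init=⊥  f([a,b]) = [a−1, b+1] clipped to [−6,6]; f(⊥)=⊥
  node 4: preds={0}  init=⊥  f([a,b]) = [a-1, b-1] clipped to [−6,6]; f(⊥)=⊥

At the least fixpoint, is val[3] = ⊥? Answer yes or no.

Worklist (5 pops):
  #1 pop 0: in=[-3,2] → [-3,2] (was ⊥); enqueue []
  #2 pop 1: in=⊥ → ⊥ (no change)
  #3 pop 2: in=⊥ → [-3,2] (no change)
  #4 pop 3: in=⊥ → ⊥ (no change)
  #5 pop 4: in=[-3,2] → [-4,1] (was ⊥); enqueue []

Fixpoint:
  val[0] = [-3,2]
  val[1] = ⊥
  val[2] = [-3,2]
  val[3] = ⊥
  val[4] = [-4,1]

yes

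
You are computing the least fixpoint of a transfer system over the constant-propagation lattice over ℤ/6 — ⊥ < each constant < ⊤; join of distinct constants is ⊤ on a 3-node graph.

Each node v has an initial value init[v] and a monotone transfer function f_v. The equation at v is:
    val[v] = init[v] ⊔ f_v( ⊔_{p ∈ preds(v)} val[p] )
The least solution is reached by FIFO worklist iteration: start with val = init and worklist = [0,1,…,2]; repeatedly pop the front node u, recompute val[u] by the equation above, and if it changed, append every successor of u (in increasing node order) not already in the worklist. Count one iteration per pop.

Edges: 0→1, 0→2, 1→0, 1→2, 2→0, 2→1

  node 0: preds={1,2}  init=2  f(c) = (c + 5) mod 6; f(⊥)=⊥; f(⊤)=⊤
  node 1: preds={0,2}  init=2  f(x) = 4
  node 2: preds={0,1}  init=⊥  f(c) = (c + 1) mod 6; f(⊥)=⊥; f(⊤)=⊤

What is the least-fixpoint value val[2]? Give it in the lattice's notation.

⊤

Trace (5 dequeues):
  [1] u=0 | in 2 | out ⊤ | prev 2 | push {}
  [2] u=1 | in ⊤ | out ⊤ | prev 2 | push {0}
  [3] u=2 | in ⊤ | out ⊤ | prev ⊥ | push {1}
  [4] u=0 | in ⊤ | out ⊤ | ==
  [5] u=1 | in ⊤ | out ⊤ | ==

Converged values:
  [0] ⊤
  [1] ⊤
  [2] ⊤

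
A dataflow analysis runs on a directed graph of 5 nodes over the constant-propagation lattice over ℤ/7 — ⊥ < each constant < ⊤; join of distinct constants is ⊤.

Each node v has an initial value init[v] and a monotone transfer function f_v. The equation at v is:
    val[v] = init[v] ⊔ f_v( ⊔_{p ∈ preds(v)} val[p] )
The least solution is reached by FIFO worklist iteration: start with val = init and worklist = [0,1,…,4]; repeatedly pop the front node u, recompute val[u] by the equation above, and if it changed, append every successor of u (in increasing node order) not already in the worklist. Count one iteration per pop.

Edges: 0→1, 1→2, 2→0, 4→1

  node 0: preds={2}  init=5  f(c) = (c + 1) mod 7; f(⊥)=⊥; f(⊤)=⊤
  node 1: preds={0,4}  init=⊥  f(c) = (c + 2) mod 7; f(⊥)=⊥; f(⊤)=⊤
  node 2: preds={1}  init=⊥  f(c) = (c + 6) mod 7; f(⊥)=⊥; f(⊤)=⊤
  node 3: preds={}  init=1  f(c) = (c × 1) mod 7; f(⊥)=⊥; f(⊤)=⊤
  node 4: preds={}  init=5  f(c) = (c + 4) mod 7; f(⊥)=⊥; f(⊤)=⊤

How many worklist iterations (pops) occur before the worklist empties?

Worklist (9 pops):
  #1 pop 0: in=⊥ → 5 (no change)
  #2 pop 1: in=5 → 0 (was ⊥); enqueue []
  #3 pop 2: in=0 → 6 (was ⊥); enqueue [0]
  #4 pop 3: in=⊥ → 1 (no change)
  #5 pop 4: in=⊥ → 5 (no change)
  #6 pop 0: in=6 → ⊤ (was 5); enqueue [1]
  #7 pop 1: in=⊤ → ⊤ (was 0); enqueue [2]
  #8 pop 2: in=⊤ → ⊤ (was 6); enqueue [0]
  #9 pop 0: in=⊤ → ⊤ (no change)

Fixpoint:
  val[0] = ⊤
  val[1] = ⊤
  val[2] = ⊤
  val[3] = 1
  val[4] = 5

9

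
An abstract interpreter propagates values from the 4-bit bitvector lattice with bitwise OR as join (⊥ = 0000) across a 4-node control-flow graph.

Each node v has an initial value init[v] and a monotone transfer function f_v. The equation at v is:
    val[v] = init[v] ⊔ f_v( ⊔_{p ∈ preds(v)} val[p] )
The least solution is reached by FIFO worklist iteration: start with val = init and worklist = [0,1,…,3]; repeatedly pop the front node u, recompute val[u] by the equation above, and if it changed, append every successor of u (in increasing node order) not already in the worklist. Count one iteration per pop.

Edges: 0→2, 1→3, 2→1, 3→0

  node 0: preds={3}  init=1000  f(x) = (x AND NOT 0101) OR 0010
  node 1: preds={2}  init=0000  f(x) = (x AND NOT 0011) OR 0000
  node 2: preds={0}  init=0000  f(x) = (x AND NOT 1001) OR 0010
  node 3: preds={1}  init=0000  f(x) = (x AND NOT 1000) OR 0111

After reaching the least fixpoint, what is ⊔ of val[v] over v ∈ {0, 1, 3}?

1111

Worklist (6 pops):
  #1 pop 0: in=0000 → 1010 (was 1000); enqueue []
  #2 pop 1: in=0000 → 0000 (no change)
  #3 pop 2: in=1010 → 0010 (was 0000); enqueue [1]
  #4 pop 3: in=0000 → 0111 (was 0000); enqueue [0]
  #5 pop 1: in=0010 → 0000 (no change)
  #6 pop 0: in=0111 → 1010 (no change)

Fixpoint:
  val[0] = 1010
  val[1] = 0000
  val[2] = 0010
  val[3] = 0111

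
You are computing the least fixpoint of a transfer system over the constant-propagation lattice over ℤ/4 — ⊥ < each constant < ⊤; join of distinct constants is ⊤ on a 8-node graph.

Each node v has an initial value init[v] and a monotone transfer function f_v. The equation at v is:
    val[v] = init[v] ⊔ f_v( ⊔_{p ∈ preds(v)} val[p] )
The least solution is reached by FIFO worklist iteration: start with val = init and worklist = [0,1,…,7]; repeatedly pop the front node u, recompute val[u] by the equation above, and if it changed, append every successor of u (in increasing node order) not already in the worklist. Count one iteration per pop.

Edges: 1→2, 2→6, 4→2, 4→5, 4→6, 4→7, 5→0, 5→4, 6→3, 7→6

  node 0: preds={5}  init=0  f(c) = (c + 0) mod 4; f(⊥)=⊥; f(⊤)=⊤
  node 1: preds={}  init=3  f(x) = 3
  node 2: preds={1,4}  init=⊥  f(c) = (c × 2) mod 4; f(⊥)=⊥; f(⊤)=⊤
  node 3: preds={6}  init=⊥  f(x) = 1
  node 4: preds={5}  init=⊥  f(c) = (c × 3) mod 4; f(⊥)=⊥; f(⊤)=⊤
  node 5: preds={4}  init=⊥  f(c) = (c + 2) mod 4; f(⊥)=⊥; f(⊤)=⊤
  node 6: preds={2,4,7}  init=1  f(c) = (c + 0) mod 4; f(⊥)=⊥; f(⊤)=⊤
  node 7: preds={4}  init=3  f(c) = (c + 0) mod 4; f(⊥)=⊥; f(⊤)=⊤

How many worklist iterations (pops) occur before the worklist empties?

Trace (9 dequeues):
  [1] u=0 | in ⊥ | out 0 | ==
  [2] u=1 | in ⊥ | out 3 | ==
  [3] u=2 | in 3 | out 2 | prev ⊥ | push {}
  [4] u=3 | in 1 | out 1 | prev ⊥ | push {}
  [5] u=4 | in ⊥ | out ⊥ | ==
  [6] u=5 | in ⊥ | out ⊥ | ==
  [7] u=6 | in ⊤ | out ⊤ | prev 1 | push {3}
  [8] u=7 | in ⊥ | out 3 | ==
  [9] u=3 | in ⊤ | out 1 | ==

Converged values:
  [0] 0
  [1] 3
  [2] 2
  [3] 1
  [4] ⊥
  [5] ⊥
  [6] ⊤
  [7] 3

9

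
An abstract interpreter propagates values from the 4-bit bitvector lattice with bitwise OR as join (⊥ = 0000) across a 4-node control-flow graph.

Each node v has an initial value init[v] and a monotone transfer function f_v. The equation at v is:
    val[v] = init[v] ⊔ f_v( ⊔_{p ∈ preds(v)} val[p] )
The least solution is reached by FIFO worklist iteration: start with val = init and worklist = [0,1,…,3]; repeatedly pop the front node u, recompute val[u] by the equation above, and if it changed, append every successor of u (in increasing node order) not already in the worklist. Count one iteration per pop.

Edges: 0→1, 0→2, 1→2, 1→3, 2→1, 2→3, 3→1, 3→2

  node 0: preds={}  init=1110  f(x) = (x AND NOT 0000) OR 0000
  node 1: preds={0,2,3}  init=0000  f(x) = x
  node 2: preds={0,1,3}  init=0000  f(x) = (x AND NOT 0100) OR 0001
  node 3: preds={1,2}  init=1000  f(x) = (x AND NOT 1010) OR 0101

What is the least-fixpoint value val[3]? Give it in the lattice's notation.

1101

Iteration log — 7 steps:
  step 1. node 0  ⊔preds=0000  new=1110  stable
  step 2. node 1  ⊔preds=1110  new=1110  old=0000  +wl: 
  step 3. node 2  ⊔preds=1110  new=1011  old=0000  +wl: 1
  step 4. node 3  ⊔preds=1111  new=1101  old=1000  +wl: 2
  step 5. node 1  ⊔preds=1111  new=1111  old=1110  +wl: 3
  step 6. node 2  ⊔preds=1111  new=1011  stable
  step 7. node 3  ⊔preds=1111  new=1101  stable

Least fixpoint reached:
  node 0: 1110
  node 1: 1111
  node 2: 1011
  node 3: 1101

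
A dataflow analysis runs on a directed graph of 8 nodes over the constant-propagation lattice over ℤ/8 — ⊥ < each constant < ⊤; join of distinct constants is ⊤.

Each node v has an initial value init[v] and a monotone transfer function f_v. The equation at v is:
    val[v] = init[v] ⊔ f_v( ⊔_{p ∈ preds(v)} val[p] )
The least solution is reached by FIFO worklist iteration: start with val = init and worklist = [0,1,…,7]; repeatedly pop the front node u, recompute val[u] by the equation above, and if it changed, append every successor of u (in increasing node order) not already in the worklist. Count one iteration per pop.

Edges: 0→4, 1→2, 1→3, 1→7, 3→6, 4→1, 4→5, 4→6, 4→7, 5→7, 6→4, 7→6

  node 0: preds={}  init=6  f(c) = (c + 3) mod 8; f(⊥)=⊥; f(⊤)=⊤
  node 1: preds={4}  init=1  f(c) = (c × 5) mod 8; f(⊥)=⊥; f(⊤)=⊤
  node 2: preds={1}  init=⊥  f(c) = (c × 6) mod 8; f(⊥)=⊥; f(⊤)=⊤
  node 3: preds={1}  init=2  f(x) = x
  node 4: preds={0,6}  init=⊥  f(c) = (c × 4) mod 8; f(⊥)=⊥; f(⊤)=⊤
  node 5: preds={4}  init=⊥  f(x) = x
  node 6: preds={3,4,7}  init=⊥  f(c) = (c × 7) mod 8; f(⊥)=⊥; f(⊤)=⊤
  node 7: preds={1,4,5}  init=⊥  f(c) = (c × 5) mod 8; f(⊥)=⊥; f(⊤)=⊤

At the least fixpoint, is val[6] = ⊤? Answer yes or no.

Trace (17 dequeues):
  [1] u=0 | in ⊥ | out 6 | ==
  [2] u=1 | in ⊥ | out 1 | ==
  [3] u=2 | in 1 | out 6 | prev ⊥ | push {}
  [4] u=3 | in 1 | out ⊤ | prev 2 | push {}
  [5] u=4 | in 6 | out 0 | prev ⊥ | push {1}
  [6] u=5 | in 0 | out 0 | prev ⊥ | push {}
  [7] u=6 | in ⊤ | out ⊤ | prev ⊥ | push {4}
  [8] u=7 | in ⊤ | out ⊤ | prev ⊥ | push {6}
  [9] u=1 | in 0 | out ⊤ | prev 1 | push {2,3,7}
  [10] u=4 | in ⊤ | out ⊤ | prev 0 | push {1,5}
  [11] u=6 | in ⊤ | out ⊤ | ==
  [12] u=2 | in ⊤ | out ⊤ | prev 6 | push {}
  [13] u=3 | in ⊤ | out ⊤ | ==
  [14] u=7 | in ⊤ | out ⊤ | ==
  [15] u=1 | in ⊤ | out ⊤ | ==
  [16] u=5 | in ⊤ | out ⊤ | prev 0 | push {7}
  [17] u=7 | in ⊤ | out ⊤ | ==

Converged values:
  [0] 6
  [1] ⊤
  [2] ⊤
  [3] ⊤
  [4] ⊤
  [5] ⊤
  [6] ⊤
  [7] ⊤

yes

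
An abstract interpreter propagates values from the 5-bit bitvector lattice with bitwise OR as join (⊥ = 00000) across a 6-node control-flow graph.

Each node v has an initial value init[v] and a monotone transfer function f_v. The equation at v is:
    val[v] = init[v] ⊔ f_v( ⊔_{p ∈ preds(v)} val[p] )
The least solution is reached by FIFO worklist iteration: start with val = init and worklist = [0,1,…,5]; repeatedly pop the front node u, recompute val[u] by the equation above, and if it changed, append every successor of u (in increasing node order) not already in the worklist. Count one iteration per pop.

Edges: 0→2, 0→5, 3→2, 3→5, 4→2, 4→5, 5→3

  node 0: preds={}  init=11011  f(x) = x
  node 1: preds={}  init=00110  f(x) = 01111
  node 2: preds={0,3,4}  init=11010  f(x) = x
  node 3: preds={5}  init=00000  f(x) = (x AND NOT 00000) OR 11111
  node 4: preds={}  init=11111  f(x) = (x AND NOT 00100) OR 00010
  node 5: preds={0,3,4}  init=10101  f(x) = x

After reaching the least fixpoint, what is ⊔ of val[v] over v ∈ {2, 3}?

Iteration log — 8 steps:
  step 1. node 0  ⊔preds=00000  new=11011  stable
  step 2. node 1  ⊔preds=00000  new=01111  old=00110  +wl: 
  step 3. node 2  ⊔preds=11111  new=11111  old=11010  +wl: 
  step 4. node 3  ⊔preds=10101  new=11111  old=00000  +wl: 2
  step 5. node 4  ⊔preds=00000  new=11111  stable
  step 6. node 5  ⊔preds=11111  new=11111  old=10101  +wl: 3
  step 7. node 2  ⊔preds=11111  new=11111  stable
  step 8. node 3  ⊔preds=11111  new=11111  stable

Least fixpoint reached:
  node 0: 11011
  node 1: 01111
  node 2: 11111
  node 3: 11111
  node 4: 11111
  node 5: 11111

11111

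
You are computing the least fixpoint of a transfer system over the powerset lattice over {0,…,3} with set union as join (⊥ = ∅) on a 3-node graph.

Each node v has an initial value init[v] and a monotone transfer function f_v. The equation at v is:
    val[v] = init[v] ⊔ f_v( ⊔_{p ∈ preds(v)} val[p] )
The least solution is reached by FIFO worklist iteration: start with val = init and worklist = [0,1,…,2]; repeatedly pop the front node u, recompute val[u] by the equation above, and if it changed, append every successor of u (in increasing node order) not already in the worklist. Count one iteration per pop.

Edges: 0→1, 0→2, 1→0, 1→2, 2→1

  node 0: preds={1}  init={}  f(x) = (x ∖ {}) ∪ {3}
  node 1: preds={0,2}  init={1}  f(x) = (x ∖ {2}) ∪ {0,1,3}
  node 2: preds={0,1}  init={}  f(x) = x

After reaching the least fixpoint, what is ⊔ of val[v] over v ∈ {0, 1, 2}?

{0,1,3}

Worklist (6 pops):
  #1 pop 0: in={1} → {1,3} (was {}); enqueue []
  #2 pop 1: in={1,3} → {0,1,3} (was {1}); enqueue [0]
  #3 pop 2: in={0,1,3} → {0,1,3} (was {}); enqueue [1]
  #4 pop 0: in={0,1,3} → {0,1,3} (was {1,3}); enqueue [2]
  #5 pop 1: in={0,1,3} → {0,1,3} (no change)
  #6 pop 2: in={0,1,3} → {0,1,3} (no change)

Fixpoint:
  val[0] = {0,1,3}
  val[1] = {0,1,3}
  val[2] = {0,1,3}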